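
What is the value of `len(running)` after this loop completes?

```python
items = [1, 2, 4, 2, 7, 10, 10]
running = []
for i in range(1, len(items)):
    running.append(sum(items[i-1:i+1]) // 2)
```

Number of 2-element averages
`running` takes the values: [] → [1] → [1, 3] → [1, 3, 3] → [1, 3, 3, 4] → [1, 3, 3, 4, 8] → [1, 3, 3, 4, 8, 10]
So `len(running)` = 6

Answer: 6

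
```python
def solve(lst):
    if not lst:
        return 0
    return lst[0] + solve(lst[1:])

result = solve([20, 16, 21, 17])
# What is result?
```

20 + 16 + 21 + 17 + 0 = 74

Answer: 74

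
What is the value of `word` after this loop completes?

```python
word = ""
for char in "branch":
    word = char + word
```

Reverse 'branch'
`word` takes the values: "" → "b" → "rb" → "arb" → "narb" → "cnarb" → "hcnarb"

Answer: "hcnarb"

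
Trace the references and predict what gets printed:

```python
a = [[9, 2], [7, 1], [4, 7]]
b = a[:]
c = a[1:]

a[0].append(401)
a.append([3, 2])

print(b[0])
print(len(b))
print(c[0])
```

Key concept: slice with nested mutation.
Step by step:
`a = [[9, 2], [7, 1], [4, 7]]` → a = [[9, 2], [7, 1], [4, 7]]
`b = a[:]` → b = [[9, 2], [7, 1], [4, 7]]
`c = a[1:]` → c = [[7, 1], [4, 7]]
`a[0].append(401)` → a = [[9, 2, 401], [7, 1], [4, 7]]; b = [[9, 2, 401], [7, 1], [4, 7]]
`a.append([3, 2])` → a = [[9, 2, 401], [7, 1], [4, 7], [3, 2]]
`print(b[0])` → prints [9, 2, 401]
`print(len(b))` → prints 3
`print(c[0])` → prints [7, 1]

Answer:
[9, 2, 401]
3
[7, 1]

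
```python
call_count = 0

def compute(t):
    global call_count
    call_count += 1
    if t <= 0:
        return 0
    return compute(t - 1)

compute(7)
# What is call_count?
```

Linear recursion stepping by 1: 8 calls from t=7 down to ≤0.

Answer: 8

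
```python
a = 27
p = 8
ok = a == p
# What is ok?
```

Trace:
`a = 27` → a = 27
`p = 8` → p = 8
`ok = a == p` → ok = False
So ok = False

Answer: False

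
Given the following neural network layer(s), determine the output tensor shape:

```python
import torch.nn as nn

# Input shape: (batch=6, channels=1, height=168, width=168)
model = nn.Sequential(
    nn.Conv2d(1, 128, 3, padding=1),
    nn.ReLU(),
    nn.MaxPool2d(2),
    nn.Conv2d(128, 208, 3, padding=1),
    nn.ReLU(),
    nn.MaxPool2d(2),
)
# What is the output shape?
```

Input: (6, 1, 168, 168) -> after first Conv2d: (6, 128, 168, 168) -> after first MaxPool2d: (6, 128, 84, 84) -> after second Conv2d: (6, 208, 84, 84) -> Output: (6, 208, 42, 42)

Answer: (6, 208, 42, 42)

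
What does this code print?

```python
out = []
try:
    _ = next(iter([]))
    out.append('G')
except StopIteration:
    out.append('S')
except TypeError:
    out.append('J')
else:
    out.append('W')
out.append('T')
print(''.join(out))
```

Execution trace: 'S' (except StopIteration) → 'T' (after the try/except). Output: ST

Answer: ST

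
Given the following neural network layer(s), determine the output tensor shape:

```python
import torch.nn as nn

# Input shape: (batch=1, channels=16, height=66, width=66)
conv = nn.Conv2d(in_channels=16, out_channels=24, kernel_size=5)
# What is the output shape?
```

Input: (1, 16, 66, 66) -> Output: (1, 24, 62, 62)

Answer: (1, 24, 62, 62)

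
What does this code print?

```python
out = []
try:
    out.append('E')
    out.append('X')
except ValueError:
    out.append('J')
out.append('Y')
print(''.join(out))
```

Execution trace: 'E' (try body) → 'X' (try body, no exception) → 'Y' (after the try/except). Output: EXY

Answer: EXY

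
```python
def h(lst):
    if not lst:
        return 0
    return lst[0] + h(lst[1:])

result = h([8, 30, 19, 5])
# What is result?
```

8 + 30 + 19 + 5 + 0 = 62

Answer: 62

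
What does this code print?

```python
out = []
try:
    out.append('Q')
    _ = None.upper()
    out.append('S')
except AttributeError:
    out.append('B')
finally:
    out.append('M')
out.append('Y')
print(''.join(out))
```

Execution trace: 'Q' (try body) → 'B' (except AttributeError) → 'M' (finally) → 'Y' (after the try/except). Output: QBMY

Answer: QBMY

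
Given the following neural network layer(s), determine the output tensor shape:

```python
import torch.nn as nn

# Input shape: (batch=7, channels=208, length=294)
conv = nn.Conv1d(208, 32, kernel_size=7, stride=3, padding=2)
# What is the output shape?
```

Input: (7, 208, 294) -> Output: (7, 32, 98)

Answer: (7, 32, 98)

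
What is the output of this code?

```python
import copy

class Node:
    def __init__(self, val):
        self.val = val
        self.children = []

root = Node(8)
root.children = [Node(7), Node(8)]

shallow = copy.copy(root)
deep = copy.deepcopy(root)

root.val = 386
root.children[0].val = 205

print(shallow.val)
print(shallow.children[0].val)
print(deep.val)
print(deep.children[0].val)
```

Key concept: deep copy with custom objects.
Step by step:
`root = Node(8)` → root = Node(val=8, children=[])
`root.children = [Node(7), Node(8)]` → root = Node(val=8, children=[Node(val=7, children=[]), Node(val=8, children=[])])
`shallow = copy.copy(root)` → shallow = Node(val=8, children=[Node(val=7, children=[]), Node(val=8, children=[])])
`deep = copy.deepcopy(root)` → deep = Node(val=8, children=[Node(val=7, children=[]), Node(val=8, children=[])])
`root.val = 386` → root = Node(val=386, children=[Node(val=7, children=[]), Node(val=8, children=[])])
`root.children[0].val = 205` → root = Node(val=386, children=[Node(val=205, children=[]), Node(val=8, children=[])]); shallow = Node(val=8, children=[Node(val=205, children=[]), Node(val=8, children=[])])
`print(shallow.val)` → prints 8
`print(shallow.children[0].val)` → prints 205
`print(deep.val)` → prints 8
`print(deep.children[0].val)` → prints 7

Answer:
8
205
8
7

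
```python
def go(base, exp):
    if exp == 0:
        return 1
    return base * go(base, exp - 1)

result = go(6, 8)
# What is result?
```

go(6, 8) = 6 * 6 * 6 * 6 * 6 * 6 * 6 * 6 = 1679616

Answer: 1679616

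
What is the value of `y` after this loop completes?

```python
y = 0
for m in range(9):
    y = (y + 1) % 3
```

Increment mod 3, 9 times = 0
`y` takes the values: 0 → 1 → 2 → 0 → 1 → 2 → 0 → 1 → 2 → 0

Answer: 0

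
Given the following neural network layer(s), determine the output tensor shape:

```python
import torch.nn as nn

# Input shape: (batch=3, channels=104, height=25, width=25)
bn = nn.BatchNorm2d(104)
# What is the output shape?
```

Input: (3, 104, 25, 25) -> Output: (3, 104, 25, 25)

Answer: (3, 104, 25, 25)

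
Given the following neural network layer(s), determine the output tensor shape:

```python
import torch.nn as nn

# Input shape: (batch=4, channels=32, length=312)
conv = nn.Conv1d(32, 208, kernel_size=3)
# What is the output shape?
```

Input: (4, 32, 312) -> Output: (4, 208, 310)

Answer: (4, 208, 310)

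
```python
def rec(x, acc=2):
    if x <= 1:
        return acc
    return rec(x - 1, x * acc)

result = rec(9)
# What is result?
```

Accumulator trace (n, acc): (9, 2) -> (8, 18) -> (7, 144) -> (6, 1008) -> (5, 6048) -> (4, 30240) -> (3, 120960) -> (2, 362880) -> (1, 725760) -> return 725760

Answer: 725760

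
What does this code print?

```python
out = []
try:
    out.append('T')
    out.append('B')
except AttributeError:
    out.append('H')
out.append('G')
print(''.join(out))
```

Execution trace: 'T' (try body) → 'B' (try body, no exception) → 'G' (after the try/except). Output: TBG

Answer: TBG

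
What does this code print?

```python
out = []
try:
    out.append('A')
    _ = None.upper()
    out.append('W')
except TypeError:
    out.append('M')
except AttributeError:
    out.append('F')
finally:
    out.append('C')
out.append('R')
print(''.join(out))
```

Execution trace: 'A' (try body) → 'F' (except AttributeError) → 'C' (finally) → 'R' (after the try/except). Output: AFCR

Answer: AFCR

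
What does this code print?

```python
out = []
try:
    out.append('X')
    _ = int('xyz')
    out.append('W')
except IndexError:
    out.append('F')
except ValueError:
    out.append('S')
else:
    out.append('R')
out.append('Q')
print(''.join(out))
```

Execution trace: 'X' (try body) → 'S' (except ValueError) → 'Q' (after the try/except). Output: XSQ

Answer: XSQ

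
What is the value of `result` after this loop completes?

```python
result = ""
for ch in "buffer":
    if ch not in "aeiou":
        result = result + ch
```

Remove vowels from 'buffer'
`result` takes the values: "" → "b" → "bf" → "bff" → "bffr"

Answer: "bffr"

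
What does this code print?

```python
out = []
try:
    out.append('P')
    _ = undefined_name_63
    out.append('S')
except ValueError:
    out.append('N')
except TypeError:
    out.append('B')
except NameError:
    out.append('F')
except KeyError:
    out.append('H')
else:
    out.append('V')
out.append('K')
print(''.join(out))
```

Execution trace: 'P' (try body) → 'F' (except NameError) → 'K' (after the try/except). Output: PFK

Answer: PFK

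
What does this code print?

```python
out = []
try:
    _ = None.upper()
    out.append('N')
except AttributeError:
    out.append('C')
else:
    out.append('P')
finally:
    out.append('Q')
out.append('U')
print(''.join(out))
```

Execution trace: 'C' (except AttributeError) → 'Q' (finally) → 'U' (after the try/except). Output: CQU

Answer: CQU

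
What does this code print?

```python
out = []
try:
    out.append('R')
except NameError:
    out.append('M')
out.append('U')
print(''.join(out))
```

Execution trace: 'R' (try body, no exception) → 'U' (after the try/except). Output: RU

Answer: RU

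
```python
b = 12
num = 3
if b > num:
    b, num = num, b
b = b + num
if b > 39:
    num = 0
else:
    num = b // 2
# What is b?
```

Trace:
`b = 12` → b = 12
`num = 3` → num = 3
`if b > num: ...` → b > num is True → b = 3; num = 12
`b = b + num` → b = 15
`if b > 39: ...` → b > 39 is False, take else branch → num = 7
So b = 15

Answer: 15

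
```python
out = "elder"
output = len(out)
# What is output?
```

Trace:
`out = "elder"` → out = 'elder'
`output = len(out)` → output = 5
So output = 5

Answer: 5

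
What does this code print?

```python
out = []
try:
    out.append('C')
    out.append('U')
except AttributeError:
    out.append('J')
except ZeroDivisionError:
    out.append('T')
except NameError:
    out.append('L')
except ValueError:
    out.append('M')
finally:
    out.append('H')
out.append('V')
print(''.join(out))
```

Execution trace: 'C' (try body) → 'U' (try body, no exception) → 'H' (finally) → 'V' (after the try/except). Output: CUHV

Answer: CUHV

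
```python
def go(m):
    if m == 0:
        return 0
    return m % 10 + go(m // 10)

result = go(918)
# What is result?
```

Sum of digits of 918: 8 + 1 + 9 = 18

Answer: 18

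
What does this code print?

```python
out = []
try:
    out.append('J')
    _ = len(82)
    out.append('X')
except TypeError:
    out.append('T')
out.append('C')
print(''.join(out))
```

Execution trace: 'J' (try body) → 'T' (except TypeError) → 'C' (after the try/except). Output: JTC

Answer: JTC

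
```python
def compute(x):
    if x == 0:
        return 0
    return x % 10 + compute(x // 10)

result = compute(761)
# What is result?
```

Sum of digits of 761: 1 + 6 + 7 = 14

Answer: 14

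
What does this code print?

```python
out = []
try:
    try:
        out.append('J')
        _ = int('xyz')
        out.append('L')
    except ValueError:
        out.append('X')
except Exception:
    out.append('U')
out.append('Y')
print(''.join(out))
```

Execution trace: 'J' (inner try body) → 'X' (inner except ValueError) → 'Y' (after the try/except). Output: JXY

Answer: JXY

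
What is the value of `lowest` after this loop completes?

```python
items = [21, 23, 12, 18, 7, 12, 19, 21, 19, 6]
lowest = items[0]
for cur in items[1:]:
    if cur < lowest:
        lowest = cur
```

Minimum of [21, 23, 12, 18, 7, 12, 19, 21, 19, 6]
`lowest` takes the values: 21 → 12 → 7 → 6

Answer: 6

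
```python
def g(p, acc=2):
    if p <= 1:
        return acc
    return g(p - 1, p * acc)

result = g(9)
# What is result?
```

Accumulator trace (n, acc): (9, 2) -> (8, 18) -> (7, 144) -> (6, 1008) -> (5, 6048) -> (4, 30240) -> (3, 120960) -> (2, 362880) -> (1, 725760) -> return 725760

Answer: 725760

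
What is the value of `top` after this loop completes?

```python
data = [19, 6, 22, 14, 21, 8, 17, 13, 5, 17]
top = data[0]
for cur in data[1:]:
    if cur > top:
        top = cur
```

Maximum of [19, 6, 22, 14, 21, 8, 17, 13, 5, 17]
`top` takes the values: 19 → 22

Answer: 22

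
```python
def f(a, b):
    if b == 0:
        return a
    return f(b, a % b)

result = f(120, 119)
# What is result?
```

f(120, 119) -> f(119, 1) -> f(1, 0) -> 1

Answer: 1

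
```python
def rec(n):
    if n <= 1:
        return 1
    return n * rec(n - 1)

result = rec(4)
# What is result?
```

rec(4) = 4 * 3 * 2 * 1 = 24

Answer: 24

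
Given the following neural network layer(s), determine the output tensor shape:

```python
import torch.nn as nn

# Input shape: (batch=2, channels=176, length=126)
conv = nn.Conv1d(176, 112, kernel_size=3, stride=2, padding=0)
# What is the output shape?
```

Input: (2, 176, 126) -> Output: (2, 112, 62)

Answer: (2, 112, 62)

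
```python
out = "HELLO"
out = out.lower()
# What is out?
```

Trace:
`out = "HELLO"` → out = 'HELLO'
`out = out.lower()` → out = 'hello'
So out = 'hello'

Answer: 'hello'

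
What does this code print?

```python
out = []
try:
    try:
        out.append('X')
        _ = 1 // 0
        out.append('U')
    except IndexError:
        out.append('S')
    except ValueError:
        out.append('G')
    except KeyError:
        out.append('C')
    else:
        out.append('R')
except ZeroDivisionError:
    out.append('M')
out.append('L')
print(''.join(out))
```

Execution trace: 'X' (try body) → 'M' (outer except ZeroDivisionError) → 'L' (after the try/except). Output: XML

Answer: XML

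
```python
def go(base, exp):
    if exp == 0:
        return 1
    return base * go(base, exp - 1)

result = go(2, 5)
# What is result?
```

go(2, 5) = 2 * 2 * 2 * 2 * 2 = 32

Answer: 32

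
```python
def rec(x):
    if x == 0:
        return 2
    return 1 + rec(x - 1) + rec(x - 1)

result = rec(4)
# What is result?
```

rec(x) = 1 + 2·rec(x-1), rec(0)=2. Closed form: (2+1)·2^4 - 1 = 47.

Answer: 47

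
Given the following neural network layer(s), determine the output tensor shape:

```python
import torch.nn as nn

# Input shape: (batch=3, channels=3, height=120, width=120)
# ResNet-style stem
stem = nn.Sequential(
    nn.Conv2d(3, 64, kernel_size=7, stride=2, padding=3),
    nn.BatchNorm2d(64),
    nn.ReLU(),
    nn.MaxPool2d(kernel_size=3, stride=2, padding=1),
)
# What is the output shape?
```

Input: (3, 3, 120, 120) -> after Conv2d 7x7 stride=2: (3, 64, 60, 60) -> Output: (3, 64, 30, 30)

Answer: (3, 64, 30, 30)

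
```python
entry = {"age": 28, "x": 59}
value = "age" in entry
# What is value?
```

Trace:
`entry = {"age": 28, "x": 59}` → entry = {'age': 28, 'x': 59}
`value = "age" in entry` → value = True
So value = True

Answer: True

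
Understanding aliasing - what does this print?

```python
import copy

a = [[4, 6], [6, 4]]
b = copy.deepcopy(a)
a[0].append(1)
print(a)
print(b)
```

Key concept: deep copy is fully independent.
Step by step:
`a = [[4, 6], [6, 4]]` → a = [[4, 6], [6, 4]]
`b = copy.deepcopy(a)` → b = [[4, 6], [6, 4]]
`a[0].append(1)` → a = [[4, 6, 1], [6, 4]]
`print(a)` → prints [[4, 6, 1], [6, 4]]
`print(b)` → prints [[4, 6], [6, 4]]

Answer:
[[4, 6, 1], [6, 4]]
[[4, 6], [6, 4]]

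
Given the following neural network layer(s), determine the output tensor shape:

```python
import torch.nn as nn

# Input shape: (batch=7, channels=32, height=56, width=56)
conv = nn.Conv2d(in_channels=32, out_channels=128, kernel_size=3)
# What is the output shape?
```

Input: (7, 32, 56, 56) -> Output: (7, 128, 54, 54)

Answer: (7, 128, 54, 54)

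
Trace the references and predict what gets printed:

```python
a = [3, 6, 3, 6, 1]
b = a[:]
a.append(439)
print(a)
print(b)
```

Key concept: slice [:] creates copy.
Step by step:
`a = [3, 6, 3, 6, 1]` → a = [3, 6, 3, 6, 1]
`b = a[:]` → b = [3, 6, 3, 6, 1]
`a.append(439)` → a = [3, 6, 3, 6, 1, 439]
`print(a)` → prints [3, 6, 3, 6, 1, 439]
`print(b)` → prints [3, 6, 3, 6, 1]

Answer:
[3, 6, 3, 6, 1, 439]
[3, 6, 3, 6, 1]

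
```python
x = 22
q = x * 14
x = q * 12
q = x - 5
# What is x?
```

Trace:
`x = 22` → x = 22
`q = x * 14` → q = 308
`x = q * 12` → x = 3696
`q = x - 5` → q = 3691
So x = 3696

Answer: 3696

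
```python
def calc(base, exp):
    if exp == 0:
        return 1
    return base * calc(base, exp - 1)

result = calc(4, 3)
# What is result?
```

calc(4, 3) = 4 * 4 * 4 = 64

Answer: 64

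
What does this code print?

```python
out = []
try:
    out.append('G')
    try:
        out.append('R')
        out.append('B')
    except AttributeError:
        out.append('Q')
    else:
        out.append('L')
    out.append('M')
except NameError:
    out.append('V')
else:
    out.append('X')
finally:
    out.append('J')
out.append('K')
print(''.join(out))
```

Execution trace: 'G' (try body) → 'R' (inner try body) → 'B' (inner try body, no exception) → 'L' (inner else) → 'M' (try body, no exception) → 'X' (else) → 'J' (finally) → 'K' (after the try/except). Output: GRBLMXJK

Answer: GRBLMXJK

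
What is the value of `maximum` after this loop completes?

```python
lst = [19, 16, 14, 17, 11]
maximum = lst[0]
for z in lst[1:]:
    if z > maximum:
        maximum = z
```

Maximum of [19, 16, 14, 17, 11]
`maximum` takes the values: 19

Answer: 19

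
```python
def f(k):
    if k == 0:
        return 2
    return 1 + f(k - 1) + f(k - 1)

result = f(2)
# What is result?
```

f(k) = 1 + 2·f(k-1), f(0)=2. Closed form: (2+1)·2^2 - 1 = 11.

Answer: 11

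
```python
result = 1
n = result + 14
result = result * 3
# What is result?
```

Trace:
`result = 1` → result = 1
`n = result + 14` → n = 15
`result = result * 3` → result = 3
So result = 3

Answer: 3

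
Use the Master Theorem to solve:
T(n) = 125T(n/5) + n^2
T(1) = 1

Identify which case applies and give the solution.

a=125, b=5, f(n)=n^2. log_5(125) = 3. Since c=2 < 3, Case 1 applies: T(n) = Θ(n^log_b(a)) = O(n^3).

Answer: O(n^3) - Case 1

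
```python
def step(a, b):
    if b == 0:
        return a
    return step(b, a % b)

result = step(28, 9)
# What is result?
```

step(28, 9) -> step(9, 1) -> step(1, 0) -> 1

Answer: 1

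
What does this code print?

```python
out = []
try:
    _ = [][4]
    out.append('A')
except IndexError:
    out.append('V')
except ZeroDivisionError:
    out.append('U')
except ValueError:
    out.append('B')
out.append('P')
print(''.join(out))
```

Execution trace: 'V' (except IndexError) → 'P' (after the try/except). Output: VP

Answer: VP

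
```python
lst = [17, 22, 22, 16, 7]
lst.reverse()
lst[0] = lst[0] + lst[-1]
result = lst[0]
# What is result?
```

Trace:
`lst = [17, 22, 22, 16, 7]` → lst = [17, 22, 22, 16, 7]
`lst.reverse()` → lst = [7, 16, 22, 22, 17]
`lst[0] = lst[0] + lst[-1]` → lst = [24, 16, 22, 22, 17]
`result = lst[0]` → result = 24
So result = 24

Answer: 24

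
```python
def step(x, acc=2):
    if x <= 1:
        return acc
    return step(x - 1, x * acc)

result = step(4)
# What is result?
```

Accumulator trace (n, acc): (4, 2) -> (3, 8) -> (2, 24) -> (1, 48) -> return 48

Answer: 48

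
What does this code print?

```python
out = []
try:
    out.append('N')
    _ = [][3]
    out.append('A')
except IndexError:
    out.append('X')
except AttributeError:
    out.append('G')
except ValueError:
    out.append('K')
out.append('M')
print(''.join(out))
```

Execution trace: 'N' (try body) → 'X' (except IndexError) → 'M' (after the try/except). Output: NXM

Answer: NXM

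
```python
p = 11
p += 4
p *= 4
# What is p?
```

Trace:
`p = 11` → p = 11
`p += 4` → p = 15
`p *= 4` → p = 60
So p = 60

Answer: 60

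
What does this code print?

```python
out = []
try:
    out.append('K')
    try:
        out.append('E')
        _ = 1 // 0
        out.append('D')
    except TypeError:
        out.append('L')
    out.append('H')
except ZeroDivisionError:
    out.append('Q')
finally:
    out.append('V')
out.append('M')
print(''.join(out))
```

Execution trace: 'K' (try body) → 'E' (inner try body) → 'Q' (except ZeroDivisionError) → 'V' (finally) → 'M' (after the try/except). Output: KEQVM

Answer: KEQVM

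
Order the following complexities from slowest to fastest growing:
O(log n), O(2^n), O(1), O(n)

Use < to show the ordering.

Ordered by growth rate: O(1) < O(log n) < O(n) < O(2^n)

Answer: O(1) < O(log n) < O(n) < O(2^n)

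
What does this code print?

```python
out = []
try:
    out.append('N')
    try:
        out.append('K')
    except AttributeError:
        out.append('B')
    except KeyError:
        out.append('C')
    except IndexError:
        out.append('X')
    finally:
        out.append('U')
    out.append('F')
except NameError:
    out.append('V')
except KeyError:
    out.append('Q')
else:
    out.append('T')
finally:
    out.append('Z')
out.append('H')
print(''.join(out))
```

Execution trace: 'N' (try body) → 'K' (inner try body, no exception) → 'U' (inner finally) → 'F' (try body, no exception) → 'T' (else) → 'Z' (finally) → 'H' (after the try/except). Output: NKUFTZH

Answer: NKUFTZH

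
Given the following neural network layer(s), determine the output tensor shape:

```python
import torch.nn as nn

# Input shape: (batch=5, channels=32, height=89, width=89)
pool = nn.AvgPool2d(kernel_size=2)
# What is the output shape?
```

Input: (5, 32, 89, 89) -> Output: (5, 32, 44, 44)

Answer: (5, 32, 44, 44)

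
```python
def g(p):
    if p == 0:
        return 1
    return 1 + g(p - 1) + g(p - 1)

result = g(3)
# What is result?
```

g(p) = 1 + 2·g(p-1), g(0)=1. Closed form: (1+1)·2^3 - 1 = 15.

Answer: 15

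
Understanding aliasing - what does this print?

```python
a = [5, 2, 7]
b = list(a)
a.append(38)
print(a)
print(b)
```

Key concept: list() constructor creates copy.
Step by step:
`a = [5, 2, 7]` → a = [5, 2, 7]
`b = list(a)` → b = [5, 2, 7]
`a.append(38)` → a = [5, 2, 7, 38]
`print(a)` → prints [5, 2, 7, 38]
`print(b)` → prints [5, 2, 7]

Answer:
[5, 2, 7, 38]
[5, 2, 7]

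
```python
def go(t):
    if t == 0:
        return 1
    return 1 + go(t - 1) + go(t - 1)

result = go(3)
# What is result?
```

go(t) = 1 + 2·go(t-1), go(0)=1. Closed form: (1+1)·2^3 - 1 = 15.

Answer: 15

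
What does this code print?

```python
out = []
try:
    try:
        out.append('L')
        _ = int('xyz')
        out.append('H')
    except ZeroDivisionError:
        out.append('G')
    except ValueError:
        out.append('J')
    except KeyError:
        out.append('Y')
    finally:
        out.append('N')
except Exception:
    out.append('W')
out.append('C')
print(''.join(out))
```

Execution trace: 'L' (inner try body) → 'J' (inner except ValueError) → 'N' (inner finally) → 'C' (after the try/except). Output: LJNC

Answer: LJNC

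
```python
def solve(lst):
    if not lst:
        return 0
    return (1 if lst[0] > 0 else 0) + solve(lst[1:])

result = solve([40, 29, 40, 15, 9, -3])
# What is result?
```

Count of positive elements in [40, 29, 40, 15, 9, -3] = 5

Answer: 5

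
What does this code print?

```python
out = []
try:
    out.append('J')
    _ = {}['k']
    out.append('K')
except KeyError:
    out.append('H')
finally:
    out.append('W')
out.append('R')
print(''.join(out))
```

Execution trace: 'J' (try body) → 'H' (except KeyError) → 'W' (finally) → 'R' (after the try/except). Output: JHWR

Answer: JHWR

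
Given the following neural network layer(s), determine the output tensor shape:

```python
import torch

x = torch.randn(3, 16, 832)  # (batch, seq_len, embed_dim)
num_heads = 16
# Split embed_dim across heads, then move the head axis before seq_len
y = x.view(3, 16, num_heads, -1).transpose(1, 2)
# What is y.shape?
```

Input: (3, 16, 832) -> head_dim = 832 // 16 = 52; after view: (3, 16, 16, 52) -> after transpose(1, 2): (3, 16, 16, 52) -> Output: (3, 16, 16, 52)

Answer: (3, 16, 16, 52)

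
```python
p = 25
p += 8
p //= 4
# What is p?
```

Trace:
`p = 25` → p = 25
`p += 8` → p = 33
`p //= 4` → p = 8
So p = 8

Answer: 8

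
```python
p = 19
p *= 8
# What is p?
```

Trace:
`p = 19` → p = 19
`p *= 8` → p = 152
So p = 152

Answer: 152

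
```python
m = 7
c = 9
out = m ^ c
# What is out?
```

Trace:
`m = 7` → m = 7
`c = 9` → c = 9
`out = m ^ c` → out = 14
So out = 14

Answer: 14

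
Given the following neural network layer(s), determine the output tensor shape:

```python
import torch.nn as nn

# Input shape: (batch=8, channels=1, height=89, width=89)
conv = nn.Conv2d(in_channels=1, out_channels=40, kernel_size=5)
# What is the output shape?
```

Input: (8, 1, 89, 89) -> Output: (8, 40, 85, 85)

Answer: (8, 40, 85, 85)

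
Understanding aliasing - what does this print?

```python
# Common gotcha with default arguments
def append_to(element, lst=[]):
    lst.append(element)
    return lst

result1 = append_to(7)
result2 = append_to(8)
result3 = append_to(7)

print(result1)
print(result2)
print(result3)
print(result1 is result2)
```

Key concept: mutable default argument gotcha.
Step by step:
`result1 = append_to(7)` → result1 = [7]
`result2 = append_to(8)` → result1 = [7, 8] (same object as result2); result2 = [7, 8] (same object as result1)
`result3 = append_to(7)` → result1 = [7, 8, 7] (same object as result2, result3); result2 = [7, 8, 7] (same object as result1, result3); result3 = [7, 8, 7] (same object as result1, result2)
`print(result1)` → prints [7, 8, 7]
`print(result2)` → prints [7, 8, 7]
`print(result3)` → prints [7, 8, 7]
`print(result1 is result2)` → prints True

Answer:
[7, 8, 7]
[7, 8, 7]
[7, 8, 7]
True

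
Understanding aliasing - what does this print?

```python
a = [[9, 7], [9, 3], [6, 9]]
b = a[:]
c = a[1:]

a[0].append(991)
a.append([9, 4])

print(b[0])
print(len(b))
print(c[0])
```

Key concept: slice with nested mutation.
Step by step:
`a = [[9, 7], [9, 3], [6, 9]]` → a = [[9, 7], [9, 3], [6, 9]]
`b = a[:]` → b = [[9, 7], [9, 3], [6, 9]]
`c = a[1:]` → c = [[9, 3], [6, 9]]
`a[0].append(991)` → a = [[9, 7, 991], [9, 3], [6, 9]]; b = [[9, 7, 991], [9, 3], [6, 9]]
`a.append([9, 4])` → a = [[9, 7, 991], [9, 3], [6, 9], [9, 4]]
`print(b[0])` → prints [9, 7, 991]
`print(len(b))` → prints 3
`print(c[0])` → prints [9, 3]

Answer:
[9, 7, 991]
3
[9, 3]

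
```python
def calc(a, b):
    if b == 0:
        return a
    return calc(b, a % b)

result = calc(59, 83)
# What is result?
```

calc(59, 83) -> calc(83, 59) -> calc(59, 24) -> calc(24, 11) -> calc(11, 2) -> calc(2, 1) -> calc(1, 0) -> 1

Answer: 1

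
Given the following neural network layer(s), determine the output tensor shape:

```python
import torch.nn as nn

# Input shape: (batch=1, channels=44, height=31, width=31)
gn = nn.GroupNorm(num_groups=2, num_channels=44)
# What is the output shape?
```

Input: (1, 44, 31, 31) -> Output: (1, 44, 31, 31)

Answer: (1, 44, 31, 31)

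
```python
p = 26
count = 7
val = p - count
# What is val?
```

Trace:
`p = 26` → p = 26
`count = 7` → count = 7
`val = p - count` → val = 19
So val = 19

Answer: 19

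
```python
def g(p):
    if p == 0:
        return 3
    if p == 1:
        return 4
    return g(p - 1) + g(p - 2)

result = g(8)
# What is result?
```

Build up from base cases: g(0)=3, g(1)=4, g(2)=7, g(3)=11, g(4)=18, g(5)=29, g(6)=47, ..., g(8)=123

Answer: 123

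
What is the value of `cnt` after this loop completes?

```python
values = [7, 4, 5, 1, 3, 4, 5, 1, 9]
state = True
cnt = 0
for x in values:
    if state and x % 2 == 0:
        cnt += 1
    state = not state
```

Count even values at even positions
`cnt` takes the values: 0

Answer: 0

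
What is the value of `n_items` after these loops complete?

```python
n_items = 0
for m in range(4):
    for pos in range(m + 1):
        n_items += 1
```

Triangle: 1 + 2 + ... + 4
`n_items` takes the values: 0 → 1 → 2 → 3 → 4 → 5 → 6 → 7 → 8 → 9 → 10

Answer: 10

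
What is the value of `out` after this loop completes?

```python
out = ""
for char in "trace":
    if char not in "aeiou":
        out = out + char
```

Remove vowels from 'trace'
`out` takes the values: "" → "t" → "tr" → "trc"

Answer: "trc"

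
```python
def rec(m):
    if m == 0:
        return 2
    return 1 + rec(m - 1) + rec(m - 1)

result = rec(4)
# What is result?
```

rec(m) = 1 + 2·rec(m-1), rec(0)=2. Closed form: (2+1)·2^4 - 1 = 47.

Answer: 47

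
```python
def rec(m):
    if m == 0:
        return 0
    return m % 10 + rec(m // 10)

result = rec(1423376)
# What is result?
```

Sum of digits of 1423376: 6 + 7 + 3 + 3 + 2 + 4 + 1 = 26

Answer: 26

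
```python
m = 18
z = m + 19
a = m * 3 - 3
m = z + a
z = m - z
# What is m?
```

Trace:
`m = 18` → m = 18
`z = m + 19` → z = 37
`a = m * 3 - 3` → a = 51
`m = z + a` → m = 88
`z = m - z` → z = 51
So m = 88

Answer: 88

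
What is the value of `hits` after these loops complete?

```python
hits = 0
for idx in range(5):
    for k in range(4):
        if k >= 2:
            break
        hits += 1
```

Inner breaks at 2, outer runs 5 times
`hits` takes the values: 0 → 1 → 2 → 3 → 4 → 5 → 6 → 7 → 8 → 9 → 10

Answer: 10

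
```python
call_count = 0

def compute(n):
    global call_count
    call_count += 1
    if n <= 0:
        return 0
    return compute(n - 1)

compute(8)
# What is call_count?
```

Linear recursion stepping by 1: 9 calls from n=8 down to ≤0.

Answer: 9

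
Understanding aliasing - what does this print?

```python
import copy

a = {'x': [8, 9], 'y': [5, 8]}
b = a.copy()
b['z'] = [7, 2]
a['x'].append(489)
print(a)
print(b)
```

Key concept: shallow copy of dict with mutable values.
Step by step:
`a = {'x': [8, 9], 'y': [5, 8]}` → a = {'x': [8, 9], 'y': [5, 8]}
`b = a.copy()` → b = {'x': [8, 9], 'y': [5, 8]}
`b['z'] = [7, 2]` → b = {'x': [8, 9], 'y': [5, 8], 'z': [7, 2]}
`a['x'].append(489)` → a = {'x': [8, 9, 489], 'y': [5, 8]}; b = {'x': [8, 9, 489], 'y': [5, 8], 'z': [7, 2]}
`print(a)` → prints {'x': [8, 9, 489], 'y': [5, 8]}
`print(b)` → prints {'x': [8, 9, 489], 'y': [5, 8], 'z': [7, 2]}

Answer:
{'x': [8, 9, 489], 'y': [5, 8]}
{'x': [8, 9, 489], 'y': [5, 8], 'z': [7, 2]}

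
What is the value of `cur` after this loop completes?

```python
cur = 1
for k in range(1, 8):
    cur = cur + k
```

Start at 1, add 1 through 7
`cur` takes the values: 1 → 2 → 4 → 7 → 11 → 16 → 22 → 29

Answer: 29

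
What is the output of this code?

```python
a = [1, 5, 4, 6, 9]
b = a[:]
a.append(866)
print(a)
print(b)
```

Key concept: slice [:] creates copy.
Step by step:
`a = [1, 5, 4, 6, 9]` → a = [1, 5, 4, 6, 9]
`b = a[:]` → b = [1, 5, 4, 6, 9]
`a.append(866)` → a = [1, 5, 4, 6, 9, 866]
`print(a)` → prints [1, 5, 4, 6, 9, 866]
`print(b)` → prints [1, 5, 4, 6, 9]

Answer:
[1, 5, 4, 6, 9, 866]
[1, 5, 4, 6, 9]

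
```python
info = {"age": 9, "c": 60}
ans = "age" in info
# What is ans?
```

Trace:
`info = {"age": 9, "c": 60}` → info = {'age': 9, 'c': 60}
`ans = "age" in info` → ans = True
So ans = True

Answer: True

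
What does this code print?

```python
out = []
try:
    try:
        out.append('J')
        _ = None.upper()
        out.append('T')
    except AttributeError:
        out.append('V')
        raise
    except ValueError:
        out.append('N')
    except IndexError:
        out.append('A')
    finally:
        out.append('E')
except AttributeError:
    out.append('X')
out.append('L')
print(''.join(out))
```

Execution trace: 'J' (inner try body) → 'V' (inner except AttributeError) → 'E' (inner finally) → 'X' (outer except AttributeError) → 'L' (after the try/except). Output: JVEXL

Answer: JVEXL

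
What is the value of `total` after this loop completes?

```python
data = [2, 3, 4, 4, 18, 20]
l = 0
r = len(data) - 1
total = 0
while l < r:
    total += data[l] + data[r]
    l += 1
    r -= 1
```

Sum of pairs from ends
`total` takes the values: 0 → 22 → 43 → 51

Answer: 51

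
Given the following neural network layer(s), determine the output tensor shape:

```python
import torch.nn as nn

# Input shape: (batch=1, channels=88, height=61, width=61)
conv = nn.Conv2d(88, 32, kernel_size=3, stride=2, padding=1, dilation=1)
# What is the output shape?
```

Input: (1, 88, 61, 61) -> Output: (1, 32, 31, 31)

Answer: (1, 32, 31, 31)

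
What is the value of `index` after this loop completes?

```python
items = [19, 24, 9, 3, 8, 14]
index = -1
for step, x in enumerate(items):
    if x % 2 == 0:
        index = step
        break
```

First even number index in [19, 24, 9, 3, 8, 14]
`index` takes the values: -1 → 1

Answer: 1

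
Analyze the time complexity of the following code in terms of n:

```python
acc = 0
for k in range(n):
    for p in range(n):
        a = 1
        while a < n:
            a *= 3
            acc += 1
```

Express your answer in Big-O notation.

Each loop level contributes: n × n × log n. Multiplying the contributions gives O(n^2 log n).

Answer: O(n^2 log n)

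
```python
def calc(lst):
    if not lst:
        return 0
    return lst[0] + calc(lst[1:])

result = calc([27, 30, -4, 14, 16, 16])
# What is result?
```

27 + 30 + (-4) + 14 + 16 + 16 + 0 = 99

Answer: 99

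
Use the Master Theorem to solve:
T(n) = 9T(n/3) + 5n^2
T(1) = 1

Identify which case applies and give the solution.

a=9, b=3, f(n)=5n^2. log_3(9) = 2. Since c=2 = 2, Case 2 applies: T(n) = Θ(n^log_b(a) · log n) = O(n^2 log n).

Answer: O(n^2 log n) - Case 2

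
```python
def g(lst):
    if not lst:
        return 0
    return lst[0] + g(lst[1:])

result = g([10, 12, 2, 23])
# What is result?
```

10 + 12 + 2 + 23 + 0 = 47

Answer: 47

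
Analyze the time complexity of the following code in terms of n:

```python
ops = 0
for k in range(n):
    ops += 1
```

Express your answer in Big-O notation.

Each loop level contributes: n. Multiplying the contributions gives O(n).

Answer: O(n)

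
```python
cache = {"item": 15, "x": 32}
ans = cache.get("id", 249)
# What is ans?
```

Trace:
`cache = {"item": 15, "x": 32}` → cache = {'item': 15, 'x': 32}
`ans = cache.get("id", 249)` → ans = 249
So ans = 249

Answer: 249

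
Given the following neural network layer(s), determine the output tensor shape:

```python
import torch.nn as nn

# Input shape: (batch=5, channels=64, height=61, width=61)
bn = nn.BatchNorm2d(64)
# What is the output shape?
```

Input: (5, 64, 61, 61) -> Output: (5, 64, 61, 61)

Answer: (5, 64, 61, 61)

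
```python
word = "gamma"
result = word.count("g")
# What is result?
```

Trace:
`word = "gamma"` → word = 'gamma'
`result = word.count("g")` → result = 1
So result = 1

Answer: 1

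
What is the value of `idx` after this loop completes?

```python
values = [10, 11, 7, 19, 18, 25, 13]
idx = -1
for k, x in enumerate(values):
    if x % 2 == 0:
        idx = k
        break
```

First even number index in [10, 11, 7, 19, 18, 25, 13]
`idx` takes the values: -1 → 0

Answer: 0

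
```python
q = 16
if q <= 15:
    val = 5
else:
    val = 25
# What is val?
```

Trace:
`q = 16` → q = 16
`if q <= 15: ...` → q <= 15 is False, take else branch → val = 25
So val = 25

Answer: 25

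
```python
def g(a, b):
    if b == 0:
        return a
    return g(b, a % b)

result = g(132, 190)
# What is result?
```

g(132, 190) -> g(190, 132) -> g(132, 58) -> g(58, 16) -> g(16, 10) -> g(10, 6) -> g(6, 4) -> g(4, 2) -> g(2, 0) -> 2

Answer: 2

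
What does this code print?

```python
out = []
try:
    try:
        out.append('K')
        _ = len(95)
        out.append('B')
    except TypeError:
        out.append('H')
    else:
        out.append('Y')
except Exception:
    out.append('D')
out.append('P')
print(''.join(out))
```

Execution trace: 'K' (inner try body) → 'H' (inner except TypeError) → 'P' (after the try/except). Output: KHP

Answer: KHP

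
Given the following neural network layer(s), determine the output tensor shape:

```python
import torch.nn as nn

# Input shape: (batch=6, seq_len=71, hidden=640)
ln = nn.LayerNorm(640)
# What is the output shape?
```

Input: (6, 71, 640) -> Output: (6, 71, 640)

Answer: (6, 71, 640)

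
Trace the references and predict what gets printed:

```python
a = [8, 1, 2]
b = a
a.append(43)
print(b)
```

Key concept: basic list aliasing.
Step by step:
`a = [8, 1, 2]` → a = [8, 1, 2]
`b = a` → b = [8, 1, 2] (same object as a)
`a.append(43)` → a = [8, 1, 2, 43] (same object as b); b = [8, 1, 2, 43] (same object as a)
`print(b)` → prints [8, 1, 2, 43]

Answer: [8, 1, 2, 43]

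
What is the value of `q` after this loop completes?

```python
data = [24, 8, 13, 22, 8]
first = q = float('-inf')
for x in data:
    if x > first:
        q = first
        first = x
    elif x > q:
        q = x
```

Second largest (with repeats) in [24, 8, 13, 22, 8]
`q` takes the values: -inf → 8 → 13 → 22

Answer: 22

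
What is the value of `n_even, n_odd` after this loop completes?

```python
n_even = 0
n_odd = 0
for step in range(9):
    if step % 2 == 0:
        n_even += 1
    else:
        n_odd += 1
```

Count evens and odds in range(9)
`n_even, n_odd` takes the values: (0, 0) → (1, 0) → (1, 1) → (2, 1) → (2, 2) → (3, 2) → (3, 3) → (4, 3) → (4, 4) → (5, 4)

Answer: 5, 4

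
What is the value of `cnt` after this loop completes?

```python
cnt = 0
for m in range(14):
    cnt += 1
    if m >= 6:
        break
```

Loop breaks when m reaches 6, cnt is 7
`cnt` takes the values: 0 → 1 → 2 → 3 → 4 → 5 → 6 → 7

Answer: 7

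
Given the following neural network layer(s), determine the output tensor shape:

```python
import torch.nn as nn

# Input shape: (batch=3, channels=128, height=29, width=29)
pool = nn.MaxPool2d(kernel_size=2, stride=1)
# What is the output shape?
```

Input: (3, 128, 29, 29) -> Output: (3, 128, 28, 28)

Answer: (3, 128, 28, 28)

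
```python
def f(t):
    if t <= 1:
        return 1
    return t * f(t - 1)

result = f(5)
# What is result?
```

f(5) = 5 * 4 * 3 * 2 * 1 = 120

Answer: 120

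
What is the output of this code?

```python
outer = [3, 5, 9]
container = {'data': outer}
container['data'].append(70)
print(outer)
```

Key concept: dict holds reference to list.
Step by step:
`outer = [3, 5, 9]` → outer = [3, 5, 9]
`container = {'data': outer}` → container = {'data': [3, 5, 9]}
`container['data'].append(70)` → outer = [3, 5, 9, 70]; container = {'data': [3, 5, 9, 70]}
`print(outer)` → prints [3, 5, 9, 70]

Answer: [3, 5, 9, 70]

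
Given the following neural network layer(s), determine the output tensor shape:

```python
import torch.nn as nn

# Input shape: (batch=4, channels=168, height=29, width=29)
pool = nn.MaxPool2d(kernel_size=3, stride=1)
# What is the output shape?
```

Input: (4, 168, 29, 29) -> Output: (4, 168, 27, 27)

Answer: (4, 168, 27, 27)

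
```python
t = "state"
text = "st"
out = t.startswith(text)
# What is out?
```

Trace:
`t = "state"` → t = 'state'
`text = "st"` → text = 'st'
`out = t.startswith(text)` → out = True
So out = True

Answer: True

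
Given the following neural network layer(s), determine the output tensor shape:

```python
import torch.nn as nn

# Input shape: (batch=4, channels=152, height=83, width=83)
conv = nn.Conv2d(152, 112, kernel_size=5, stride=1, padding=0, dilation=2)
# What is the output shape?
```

Input: (4, 152, 83, 83) -> Output: (4, 112, 75, 75)

Answer: (4, 112, 75, 75)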